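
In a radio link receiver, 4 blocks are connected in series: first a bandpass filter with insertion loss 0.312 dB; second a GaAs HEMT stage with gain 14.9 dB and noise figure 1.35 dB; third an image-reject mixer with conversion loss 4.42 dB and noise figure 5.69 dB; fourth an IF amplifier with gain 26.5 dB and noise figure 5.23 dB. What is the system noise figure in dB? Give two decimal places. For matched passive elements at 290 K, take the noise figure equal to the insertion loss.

Convert to linear (a loss of L dB is a gain of −L dB): F_i = 10^(NF_i/10), G_i = 10^(G_i,dB/10)
  Stage 1: F_1 = 10^(0.312/10) = 1.074, G_1 = 10^(−0.312/10) = 0.9307
  Stage 2: F_2 = 10^(1.35/10) = 1.365, G_2 = 10^(14.9/10) = 30.90
  Stage 3: F_3 = 10^(5.69/10) = 3.707, G_3 = 10^(−4.42/10) = 0.3614
  Stage 4: F_4 = 10^(5.23/10) = 3.334, G_4 = 10^(26.5/10) = 446.7
Friis cascade:
  F = 1.074 + (1.365 − 1)/0.9307 + (3.707 − 1)/28.76 + (3.334 − 1)/10.39 = 1.785
NF = 10 log₁₀(1.785) = 2.52 dB

2.52 dB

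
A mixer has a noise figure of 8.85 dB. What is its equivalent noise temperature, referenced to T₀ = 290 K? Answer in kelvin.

1935 K

F = 10^(8.85/10) = 7.67361
T_e = (F − 1)·T₀ = (7.67361 − 1) × 290 = 1935 K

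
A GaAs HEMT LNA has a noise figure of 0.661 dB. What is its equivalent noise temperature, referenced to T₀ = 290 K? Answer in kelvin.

F = 10^(0.661/10) = 1.16439
T_e = (F − 1)·T₀ = (1.16439 − 1) × 290 = 47.7 K

47.7 K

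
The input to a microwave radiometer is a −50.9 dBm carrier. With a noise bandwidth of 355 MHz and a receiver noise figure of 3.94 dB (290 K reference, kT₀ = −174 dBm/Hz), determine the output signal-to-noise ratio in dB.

33.7 dB

Noise floor: N = −174 + 10 log₁₀(B) + NF
10 log₁₀(3.55×10⁸) = 85.5 dB
N = −174 + 85.5 + 3.94 = −84.56 dBm
SNR = P_sig − N = −50.9 − (−84.56) = 33.66 dB → 33.7 dB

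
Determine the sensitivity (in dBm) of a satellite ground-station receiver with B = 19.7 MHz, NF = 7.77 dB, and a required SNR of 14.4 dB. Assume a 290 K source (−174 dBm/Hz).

−78.9 dBm

Sensitivity = −174 + 10 log₁₀(B) + NF + SNR_min
= −174 + 72.94 + 7.77 + 14.4
= −78.89 dBm → −78.9 dBm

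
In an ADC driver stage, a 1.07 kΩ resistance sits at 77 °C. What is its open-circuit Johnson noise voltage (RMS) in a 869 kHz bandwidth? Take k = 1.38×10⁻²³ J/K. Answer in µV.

4.24 µV

T = 77 °C + 273.15 = 350.15 K
V_n = √(4kTRB)
4kTRB = 4 × 1.38×10⁻²³ × 350.15 × 1.07×10³ × 8.69×10⁵ = 1.80×10⁻¹¹ V²
V_n = √(1.80×10⁻¹¹) = 4.24×10⁻⁶ V = 4.24 µV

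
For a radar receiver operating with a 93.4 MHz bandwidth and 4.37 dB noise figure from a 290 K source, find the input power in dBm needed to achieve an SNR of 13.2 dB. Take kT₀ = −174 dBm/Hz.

Sensitivity = −174 + 10 log₁₀(B) + NF + SNR_min
= −174 + 79.7 + 4.37 + 13.2
= −76.73 dBm → −76.7 dBm

−76.7 dBm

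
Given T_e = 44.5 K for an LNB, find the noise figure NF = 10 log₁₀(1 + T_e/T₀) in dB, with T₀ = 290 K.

0.620 dB

F = 1 + T_e/T₀ = 1 + 44.5/290 = 1.15345
NF = 10 log₁₀(1.15345) = 0.620 dB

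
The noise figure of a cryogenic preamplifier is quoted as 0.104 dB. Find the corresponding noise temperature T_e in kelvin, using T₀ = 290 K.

7.03 K

F = 10^(0.104/10) = 1.02424
T_e = (F − 1)·T₀ = (1.02424 − 1) × 290 = 7.03 K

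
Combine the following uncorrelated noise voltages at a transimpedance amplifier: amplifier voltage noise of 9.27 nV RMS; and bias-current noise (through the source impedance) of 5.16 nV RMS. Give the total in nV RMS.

Uncorrelated sources add in power (mean-square): V_tot = √(ΣV_i²)
V_tot = √[(9.27×10⁻⁹)² + (5.16×10⁻⁹)²] = 1.06×10⁻⁸ V = 10.6 nV

10.6 nV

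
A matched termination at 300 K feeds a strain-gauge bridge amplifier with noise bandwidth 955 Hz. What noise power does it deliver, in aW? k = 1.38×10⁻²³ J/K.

3.95 aW

P_n = kTB = 1.38×10⁻²³ × 300 × 9.55×10² = 3.95×10⁻¹⁸ W = 3.95 aW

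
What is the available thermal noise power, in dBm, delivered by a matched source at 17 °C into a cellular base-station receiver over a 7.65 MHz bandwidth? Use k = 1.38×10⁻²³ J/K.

−105.1 dBm

T = 17 °C + 273.15 = 290.15 K
P_n = kTB = 1.38×10⁻²³ × 290.15 × 7.65×10⁶ = 3.06×10⁻¹⁴ W
In dBm: 10 log₁₀(3.06×10⁻¹⁴ / 10⁻³) = −105.1 dBm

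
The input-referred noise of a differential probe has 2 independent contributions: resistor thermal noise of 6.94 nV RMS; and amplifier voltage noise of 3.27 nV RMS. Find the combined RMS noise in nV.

7.67 nV

Uncorrelated sources add in power (mean-square): V_tot = √(ΣV_i²)
V_tot = √[(6.94×10⁻⁹)² + (3.27×10⁻⁹)²] = 7.67×10⁻⁹ V = 7.67 nV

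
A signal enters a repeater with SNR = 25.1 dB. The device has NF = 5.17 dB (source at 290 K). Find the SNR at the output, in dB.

By definition F = SNR_in/SNR_out, so in dB: SNR_out = SNR_in − NF
SNR_out = 25.1 − 5.17 = 19.93 dB

19.93 dB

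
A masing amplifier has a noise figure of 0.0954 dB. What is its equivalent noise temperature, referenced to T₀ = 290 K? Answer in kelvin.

F = 10^(0.0954/10) = 1.02221
T_e = (F − 1)·T₀ = (1.02221 − 1) × 290 = 6.44 K

6.44 K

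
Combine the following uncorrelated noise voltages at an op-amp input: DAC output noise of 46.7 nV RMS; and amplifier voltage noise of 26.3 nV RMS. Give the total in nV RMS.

53.6 nV

Uncorrelated sources add in power (mean-square): V_tot = √(ΣV_i²)
V_tot = √[(4.67×10⁻⁸)² + (2.63×10⁻⁸)²] = 5.36×10⁻⁸ V = 53.6 nV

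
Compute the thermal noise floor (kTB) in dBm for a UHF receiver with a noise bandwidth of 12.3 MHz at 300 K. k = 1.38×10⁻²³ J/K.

P_n = kTB = 1.38×10⁻²³ × 300 × 1.23×10⁷ = 5.09×10⁻¹⁴ W
In dBm: 10 log₁₀(5.09×10⁻¹⁴ / 10⁻³) = −102.9 dBm

−102.9 dBm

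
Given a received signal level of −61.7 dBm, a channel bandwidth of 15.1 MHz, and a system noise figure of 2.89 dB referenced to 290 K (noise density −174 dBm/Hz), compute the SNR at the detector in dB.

37.6 dB

Noise floor: N = −174 + 10 log₁₀(B) + NF
10 log₁₀(1.51×10⁷) = 71.79 dB
N = −174 + 71.79 + 2.89 = −99.32 dBm
SNR = P_sig − N = −61.7 − (−99.32) = 37.62 dB → 37.6 dB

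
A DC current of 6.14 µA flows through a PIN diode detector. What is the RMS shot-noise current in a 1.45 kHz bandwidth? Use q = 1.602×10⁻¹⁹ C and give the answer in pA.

53.4 pA

I_n = √(2qI·B)
2qI·B = 2 × 1.602×10⁻¹⁹ × 6.14×10⁻⁶ × 1.45×10³ = 2.85×10⁻²¹ A²
I_n = √(2.85×10⁻²¹) = 5.34×10⁻¹¹ A = 53.4 pA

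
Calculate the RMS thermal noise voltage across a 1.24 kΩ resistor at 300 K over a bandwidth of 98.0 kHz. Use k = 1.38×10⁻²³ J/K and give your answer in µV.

1.42 µV

V_n = √(4kTRB)
4kTRB = 4 × 1.38×10⁻²³ × 300 × 1.24×10³ × 9.80×10⁴ = 2.01×10⁻¹² V²
V_n = √(2.01×10⁻¹²) = 1.42×10⁻⁶ V = 1.42 µV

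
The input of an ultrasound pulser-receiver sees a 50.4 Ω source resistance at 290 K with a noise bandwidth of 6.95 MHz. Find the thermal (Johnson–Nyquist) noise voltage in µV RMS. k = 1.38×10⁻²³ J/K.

V_n = √(4kTRB)
4kTRB = 4 × 1.38×10⁻²³ × 290 × 5.04×10¹ × 6.95×10⁶ = 5.61×10⁻¹² V²
V_n = √(5.61×10⁻¹²) = 2.37×10⁻⁶ V = 2.37 µV

2.37 µV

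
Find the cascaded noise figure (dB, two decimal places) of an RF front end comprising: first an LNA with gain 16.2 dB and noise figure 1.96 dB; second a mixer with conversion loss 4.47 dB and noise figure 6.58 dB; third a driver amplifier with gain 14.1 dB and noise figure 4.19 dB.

Convert to linear (a loss of L dB is a gain of −L dB): F_i = 10^(NF_i/10), G_i = 10^(G_i,dB/10)
  Stage 1: F_1 = 10^(1.96/10) = 1.570, G_1 = 10^(16.2/10) = 41.69
  Stage 2: F_2 = 10^(6.58/10) = 4.550, G_2 = 10^(−4.47/10) = 0.3573
  Stage 3: F_3 = 10^(4.19/10) = 2.624, G_3 = 10^(14.1/10) = 25.70
Friis cascade:
  F = 1.570 + (4.550 − 1)/41.69 + (2.624 − 1)/14.89 = 1.765
NF = 10 log₁₀(1.765) = 2.47 dB

2.47 dB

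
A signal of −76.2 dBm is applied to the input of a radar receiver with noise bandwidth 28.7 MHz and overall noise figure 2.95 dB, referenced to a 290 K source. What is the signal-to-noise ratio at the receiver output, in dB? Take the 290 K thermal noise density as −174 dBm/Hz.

20.3 dB

Noise floor: N = −174 + 10 log₁₀(B) + NF
10 log₁₀(2.87×10⁷) = 74.58 dB
N = −174 + 74.58 + 2.95 = −96.47 dBm
SNR = P_sig − N = −76.2 − (−96.47) = 20.27 dB → 20.3 dB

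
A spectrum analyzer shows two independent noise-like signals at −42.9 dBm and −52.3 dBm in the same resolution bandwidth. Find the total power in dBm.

Convert to linear, add, convert back:
P₁ = 5.13×10⁻⁸ W, P₂ = 5.89×10⁻⁹ W
P_tot = 5.72×10⁻⁸ W → 10 log₁₀(P_tot / 10⁻³) = −42.4 dBm

−42.4 dBm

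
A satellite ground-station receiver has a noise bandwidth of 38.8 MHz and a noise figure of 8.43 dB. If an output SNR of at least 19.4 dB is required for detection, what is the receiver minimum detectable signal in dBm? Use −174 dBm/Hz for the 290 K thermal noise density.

−70.3 dBm

Sensitivity = −174 + 10 log₁₀(B) + NF + SNR_min
= −174 + 75.89 + 8.43 + 19.4
= −70.28 dBm → −70.3 dBm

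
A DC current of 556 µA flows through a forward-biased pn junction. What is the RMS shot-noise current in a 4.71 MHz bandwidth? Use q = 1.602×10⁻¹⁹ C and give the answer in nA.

I_n = √(2qI·B)
2qI·B = 2 × 1.602×10⁻¹⁹ × 5.56×10⁻⁴ × 4.71×10⁶ = 8.39×10⁻¹⁶ A²
I_n = √(8.39×10⁻¹⁶) = 2.90×10⁻⁸ A = 29.0 nA

29.0 nA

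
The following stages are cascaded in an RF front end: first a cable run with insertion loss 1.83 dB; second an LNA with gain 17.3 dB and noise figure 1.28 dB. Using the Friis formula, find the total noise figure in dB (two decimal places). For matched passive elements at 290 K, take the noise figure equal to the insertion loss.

Convert to linear (a loss of L dB is a gain of −L dB): F_i = 10^(NF_i/10), G_i = 10^(G_i,dB/10)
  Stage 1: F_1 = 10^(1.83/10) = 1.524, G_1 = 10^(−1.83/10) = 0.6561
  Stage 2: F_2 = 10^(1.28/10) = 1.343, G_2 = 10^(17.3/10) = 53.70
Friis cascade:
  F = 1.524 + (1.343 − 1)/0.6561 = 2.046
NF = 10 log₁₀(2.046) = 3.11 dB

3.11 dB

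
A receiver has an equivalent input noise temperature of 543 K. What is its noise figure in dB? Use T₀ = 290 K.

F = 1 + T_e/T₀ = 1 + 543/290 = 2.87241
NF = 10 log₁₀(2.87241) = 4.58 dB

4.58 dB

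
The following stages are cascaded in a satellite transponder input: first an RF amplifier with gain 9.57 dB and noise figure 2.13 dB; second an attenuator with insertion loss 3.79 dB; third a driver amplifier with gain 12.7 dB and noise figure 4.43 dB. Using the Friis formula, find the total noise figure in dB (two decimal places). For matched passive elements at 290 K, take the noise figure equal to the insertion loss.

3.53 dB

Convert to linear (a loss of L dB is a gain of −L dB): F_i = 10^(NF_i/10), G_i = 10^(G_i,dB/10)
  Stage 1: F_1 = 10^(2.13/10) = 1.633, G_1 = 10^(9.57/10) = 9.057
  Stage 2: F_2 = 10^(3.79/10) = 2.393, G_2 = 10^(−3.79/10) = 0.4178
  Stage 3: F_3 = 10^(4.43/10) = 2.773, G_3 = 10^(12.7/10) = 18.62
Friis cascade:
  F = 1.633 + (2.393 − 1)/9.057 + (2.773 − 1)/3.784 = 2.255
NF = 10 log₁₀(2.255) = 3.53 dB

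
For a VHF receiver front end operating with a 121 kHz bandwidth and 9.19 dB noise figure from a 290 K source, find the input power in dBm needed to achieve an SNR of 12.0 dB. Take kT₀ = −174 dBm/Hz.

Sensitivity = −174 + 10 log₁₀(B) + NF + SNR_min
= −174 + 50.83 + 9.19 + 12.0
= −101.98 dBm → −102.0 dBm

−102.0 dBm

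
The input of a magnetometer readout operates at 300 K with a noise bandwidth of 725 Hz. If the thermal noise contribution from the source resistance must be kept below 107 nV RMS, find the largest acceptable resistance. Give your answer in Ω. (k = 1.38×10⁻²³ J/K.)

954 Ω

Johnson–Nyquist: V_n = √(4kTRB) ⇒ R = V_n² / (4kTB)
4kTB = 4 × 1.38×10⁻²³ × 300 × 7.25×10² = 1.20×10⁻¹⁷
R = (1.07×10⁻⁷)² / 1.20×10⁻¹⁷ = 9.54×10² Ω = 954 Ω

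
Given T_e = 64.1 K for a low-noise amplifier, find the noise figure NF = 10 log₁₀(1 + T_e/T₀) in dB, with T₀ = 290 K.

F = 1 + T_e/T₀ = 1 + 64.1/290 = 1.22103
NF = 10 log₁₀(1.22103) = 0.867 dB

0.867 dB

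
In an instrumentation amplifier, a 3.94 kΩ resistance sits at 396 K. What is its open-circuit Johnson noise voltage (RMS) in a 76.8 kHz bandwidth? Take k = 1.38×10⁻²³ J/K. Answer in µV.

V_n = √(4kTRB)
4kTRB = 4 × 1.38×10⁻²³ × 396 × 3.94×10³ × 7.68×10⁴ = 6.61×10⁻¹² V²
V_n = √(6.61×10⁻¹²) = 2.57×10⁻⁶ V = 2.57 µV

2.57 µV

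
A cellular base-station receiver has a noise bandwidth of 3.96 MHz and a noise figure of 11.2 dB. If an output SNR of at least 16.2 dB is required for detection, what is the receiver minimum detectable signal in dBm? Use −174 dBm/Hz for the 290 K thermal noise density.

Sensitivity = −174 + 10 log₁₀(B) + NF + SNR_min
= −174 + 65.98 + 11.2 + 16.2
= −80.62 dBm → −80.6 dBm

−80.6 dBm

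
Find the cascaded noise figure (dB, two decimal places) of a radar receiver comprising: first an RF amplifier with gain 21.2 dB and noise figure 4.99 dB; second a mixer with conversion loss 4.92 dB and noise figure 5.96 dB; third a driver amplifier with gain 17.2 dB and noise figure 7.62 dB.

Convert to linear (a loss of L dB is a gain of −L dB): F_i = 10^(NF_i/10), G_i = 10^(G_i,dB/10)
  Stage 1: F_1 = 10^(4.99/10) = 3.155, G_1 = 10^(21.2/10) = 131.8
  Stage 2: F_2 = 10^(5.96/10) = 3.945, G_2 = 10^(−4.92/10) = 0.3221
  Stage 3: F_3 = 10^(7.62/10) = 5.781, G_3 = 10^(17.2/10) = 52.48
Friis cascade:
  F = 3.155 + (3.945 − 1)/131.8 + (5.781 − 1)/42.46 = 3.290
NF = 10 log₁₀(3.290) = 5.17 dB

5.17 dB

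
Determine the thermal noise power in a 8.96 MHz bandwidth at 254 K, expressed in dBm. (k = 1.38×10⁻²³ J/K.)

P_n = kTB = 1.38×10⁻²³ × 254 × 8.96×10⁶ = 3.14×10⁻¹⁴ W
In dBm: 10 log₁₀(3.14×10⁻¹⁴ / 10⁻³) = −105.0 dBm

−105.0 dBm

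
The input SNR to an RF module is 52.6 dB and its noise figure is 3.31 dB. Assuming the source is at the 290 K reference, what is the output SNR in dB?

49.29 dB

By definition F = SNR_in/SNR_out, so in dB: SNR_out = SNR_in − NF
SNR_out = 52.6 − 3.31 = 49.29 dB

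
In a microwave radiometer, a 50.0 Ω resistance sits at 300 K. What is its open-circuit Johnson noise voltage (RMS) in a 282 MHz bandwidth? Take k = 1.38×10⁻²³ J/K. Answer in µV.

V_n = √(4kTRB)
4kTRB = 4 × 1.38×10⁻²³ × 300 × 5.00×10¹ × 2.82×10⁸ = 2.33×10⁻¹⁰ V²
V_n = √(2.33×10⁻¹⁰) = 1.53×10⁻⁵ V = 15.3 µV

15.3 µV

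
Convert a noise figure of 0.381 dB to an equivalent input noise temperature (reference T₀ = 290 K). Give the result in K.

F = 10^(0.381/10) = 1.09169
T_e = (F − 1)·T₀ = (1.09169 − 1) × 290 = 26.6 K

26.6 K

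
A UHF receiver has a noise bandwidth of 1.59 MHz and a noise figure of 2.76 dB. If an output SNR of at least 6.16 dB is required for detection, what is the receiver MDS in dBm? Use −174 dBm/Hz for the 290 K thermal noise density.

Sensitivity = −174 + 10 log₁₀(B) + NF + SNR_min
= −174 + 62.01 + 2.76 + 6.16
= −103.07 dBm → −103.1 dBm

−103.1 dBm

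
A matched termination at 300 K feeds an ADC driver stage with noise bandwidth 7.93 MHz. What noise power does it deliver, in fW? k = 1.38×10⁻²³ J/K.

32.8 fW

P_n = kTB = 1.38×10⁻²³ × 300 × 7.93×10⁶ = 3.28×10⁻¹⁴ W = 32.8 fW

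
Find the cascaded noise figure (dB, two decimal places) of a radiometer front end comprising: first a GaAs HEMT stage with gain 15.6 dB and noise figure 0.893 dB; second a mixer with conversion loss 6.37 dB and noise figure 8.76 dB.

1.49 dB

Convert to linear (a loss of L dB is a gain of −L dB): F_i = 10^(NF_i/10), G_i = 10^(G_i,dB/10)
  Stage 1: F_1 = 10^(0.893/10) = 1.228, G_1 = 10^(15.6/10) = 36.31
  Stage 2: F_2 = 10^(8.76/10) = 7.516, G_2 = 10^(−6.37/10) = 0.2307
Friis cascade:
  F = 1.228 + (7.516 − 1)/36.31 = 1.408
NF = 10 log₁₀(1.408) = 1.49 dB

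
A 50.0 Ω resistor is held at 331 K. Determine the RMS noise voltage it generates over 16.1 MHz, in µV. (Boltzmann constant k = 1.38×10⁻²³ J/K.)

3.84 µV

V_n = √(4kTRB)
4kTRB = 4 × 1.38×10⁻²³ × 331 × 5.00×10¹ × 1.61×10⁷ = 1.47×10⁻¹¹ V²
V_n = √(1.47×10⁻¹¹) = 3.84×10⁻⁶ V = 3.84 µV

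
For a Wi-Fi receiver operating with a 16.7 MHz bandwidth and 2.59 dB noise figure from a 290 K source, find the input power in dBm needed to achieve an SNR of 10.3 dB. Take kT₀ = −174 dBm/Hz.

−88.9 dBm

Sensitivity = −174 + 10 log₁₀(B) + NF + SNR_min
= −174 + 72.23 + 2.59 + 10.3
= −88.88 dBm → −88.9 dBm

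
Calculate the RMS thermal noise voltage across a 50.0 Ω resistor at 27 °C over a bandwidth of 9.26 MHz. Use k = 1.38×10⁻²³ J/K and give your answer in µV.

2.77 µV

T = 27 °C + 273.15 = 300.15 K
V_n = √(4kTRB)
4kTRB = 4 × 1.38×10⁻²³ × 300.15 × 5.00×10¹ × 9.26×10⁶ = 7.67×10⁻¹² V²
V_n = √(7.67×10⁻¹²) = 2.77×10⁻⁶ V = 2.77 µV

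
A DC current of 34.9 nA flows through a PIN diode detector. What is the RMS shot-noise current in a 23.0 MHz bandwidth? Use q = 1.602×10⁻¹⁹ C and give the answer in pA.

507 pA

I_n = √(2qI·B)
2qI·B = 2 × 1.602×10⁻¹⁹ × 3.49×10⁻⁸ × 2.30×10⁷ = 2.57×10⁻¹⁹ A²
I_n = √(2.57×10⁻¹⁹) = 5.07×10⁻¹⁰ A = 507 pA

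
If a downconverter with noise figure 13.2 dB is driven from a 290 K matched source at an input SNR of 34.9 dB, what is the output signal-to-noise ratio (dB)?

By definition F = SNR_in/SNR_out, so in dB: SNR_out = SNR_in − NF
SNR_out = 34.9 − 13.2 = 21.7 dB

21.7 dB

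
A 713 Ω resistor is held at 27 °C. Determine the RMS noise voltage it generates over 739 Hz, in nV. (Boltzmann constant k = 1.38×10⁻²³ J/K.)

93.4 nV

T = 27 °C + 273.15 = 300.15 K
V_n = √(4kTRB)
4kTRB = 4 × 1.38×10⁻²³ × 300.15 × 7.13×10² × 7.39×10² = 8.73×10⁻¹⁵ V²
V_n = √(8.73×10⁻¹⁵) = 9.34×10⁻⁸ V = 93.4 nV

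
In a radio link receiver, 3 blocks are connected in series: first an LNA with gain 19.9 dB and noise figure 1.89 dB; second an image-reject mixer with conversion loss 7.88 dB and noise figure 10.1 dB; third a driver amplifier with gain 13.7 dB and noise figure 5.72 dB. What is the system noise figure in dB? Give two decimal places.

Convert to linear (a loss of L dB is a gain of −L dB): F_i = 10^(NF_i/10), G_i = 10^(G_i,dB/10)
  Stage 1: F_1 = 10^(1.89/10) = 1.545, G_1 = 10^(19.9/10) = 97.72
  Stage 2: F_2 = 10^(10.1/10) = 10.23, G_2 = 10^(−7.88/10) = 0.1629
  Stage 3: F_3 = 10^(5.72/10) = 3.733, G_3 = 10^(13.7/10) = 23.44
Friis cascade:
  F = 1.545 + (10.23 − 1)/97.72 + (3.733 − 1)/15.92 = 1.811
NF = 10 log₁₀(1.811) = 2.58 dB

2.58 dB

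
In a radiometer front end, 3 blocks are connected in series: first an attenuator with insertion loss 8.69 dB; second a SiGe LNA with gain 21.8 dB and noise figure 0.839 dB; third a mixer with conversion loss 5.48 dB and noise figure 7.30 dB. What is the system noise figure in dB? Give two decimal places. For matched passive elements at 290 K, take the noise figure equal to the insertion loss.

9.63 dB

Convert to linear (a loss of L dB is a gain of −L dB): F_i = 10^(NF_i/10), G_i = 10^(G_i,dB/10)
  Stage 1: F_1 = 10^(8.69/10) = 7.396, G_1 = 10^(−8.69/10) = 0.1352
  Stage 2: F_2 = 10^(0.839/10) = 1.213, G_2 = 10^(21.8/10) = 151.4
  Stage 3: F_3 = 10^(7.30/10) = 5.370, G_3 = 10^(−5.48/10) = 0.2831
Friis cascade:
  F = 7.396 + (1.213 − 1)/0.1352 + (5.370 − 1)/20.46 = 9.186
NF = 10 log₁₀(9.186) = 9.63 dB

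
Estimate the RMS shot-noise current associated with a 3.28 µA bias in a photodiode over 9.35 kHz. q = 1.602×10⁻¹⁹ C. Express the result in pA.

I_n = √(2qI·B)
2qI·B = 2 × 1.602×10⁻¹⁹ × 3.28×10⁻⁶ × 9.35×10³ = 9.83×10⁻²¹ A²
I_n = √(9.83×10⁻²¹) = 9.91×10⁻¹¹ A = 99.1 pA

99.1 pA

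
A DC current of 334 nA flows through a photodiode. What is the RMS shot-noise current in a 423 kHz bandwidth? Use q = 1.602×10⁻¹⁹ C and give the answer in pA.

213 pA

I_n = √(2qI·B)
2qI·B = 2 × 1.602×10⁻¹⁹ × 3.34×10⁻⁷ × 4.23×10⁵ = 4.53×10⁻²⁰ A²
I_n = √(4.53×10⁻²⁰) = 2.13×10⁻¹⁰ A = 213 pA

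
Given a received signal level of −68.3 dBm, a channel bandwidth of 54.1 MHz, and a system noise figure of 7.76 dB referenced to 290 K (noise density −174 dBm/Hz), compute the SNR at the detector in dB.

20.6 dB

Noise floor: N = −174 + 10 log₁₀(B) + NF
10 log₁₀(5.41×10⁷) = 77.33 dB
N = −174 + 77.33 + 7.76 = −88.91 dBm
SNR = P_sig − N = −68.3 − (−88.91) = 20.61 dB → 20.6 dB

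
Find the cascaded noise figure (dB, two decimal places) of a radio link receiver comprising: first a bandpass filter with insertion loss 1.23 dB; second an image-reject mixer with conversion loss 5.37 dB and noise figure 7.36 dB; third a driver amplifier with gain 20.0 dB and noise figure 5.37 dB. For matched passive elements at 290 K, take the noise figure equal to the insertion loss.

12.65 dB

Convert to linear (a loss of L dB is a gain of −L dB): F_i = 10^(NF_i/10), G_i = 10^(G_i,dB/10)
  Stage 1: F_1 = 10^(1.23/10) = 1.327, G_1 = 10^(−1.23/10) = 0.7534
  Stage 2: F_2 = 10^(7.36/10) = 5.445, G_2 = 10^(−5.37/10) = 0.2904
  Stage 3: F_3 = 10^(5.37/10) = 3.443, G_3 = 10^(20.0/10) = 100.0
Friis cascade:
  F = 1.327 + (5.445 − 1)/0.7534 + (3.443 − 1)/0.2188 = 18.40
NF = 10 log₁₀(18.40) = 12.65 dB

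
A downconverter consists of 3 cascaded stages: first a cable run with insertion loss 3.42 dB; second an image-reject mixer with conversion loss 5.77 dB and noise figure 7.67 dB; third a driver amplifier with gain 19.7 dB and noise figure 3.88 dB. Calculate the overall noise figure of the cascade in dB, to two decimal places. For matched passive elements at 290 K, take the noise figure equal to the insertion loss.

Convert to linear (a loss of L dB is a gain of −L dB): F_i = 10^(NF_i/10), G_i = 10^(G_i,dB/10)
  Stage 1: F_1 = 10^(3.42/10) = 2.198, G_1 = 10^(−3.42/10) = 0.4550
  Stage 2: F_2 = 10^(7.67/10) = 5.848, G_2 = 10^(−5.77/10) = 0.2649
  Stage 3: F_3 = 10^(3.88/10) = 2.443, G_3 = 10^(19.7/10) = 93.33
Friis cascade:
  F = 2.198 + (5.848 − 1)/0.4550 + (2.443 − 1)/0.1205 = 24.83
NF = 10 log₁₀(24.83) = 13.95 dB

13.95 dB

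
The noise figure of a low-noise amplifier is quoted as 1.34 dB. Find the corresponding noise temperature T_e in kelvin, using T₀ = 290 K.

F = 10^(1.34/10) = 1.36144
T_e = (F − 1)·T₀ = (1.36144 − 1) × 290 = 105 K

105 K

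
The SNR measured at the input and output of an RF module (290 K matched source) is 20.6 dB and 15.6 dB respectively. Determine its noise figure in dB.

NF (dB) = SNR_in(dB) − SNR_out(dB) when the source is at T₀
NF = 20.6 − 15.6 = 5.0 dB

5.0 dB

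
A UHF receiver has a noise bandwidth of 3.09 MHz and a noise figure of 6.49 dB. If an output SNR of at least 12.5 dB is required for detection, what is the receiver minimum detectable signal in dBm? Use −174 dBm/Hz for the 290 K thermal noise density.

Sensitivity = −174 + 10 log₁₀(B) + NF + SNR_min
= −174 + 64.9 + 6.49 + 12.5
= −90.11 dBm → −90.1 dBm

−90.1 dBm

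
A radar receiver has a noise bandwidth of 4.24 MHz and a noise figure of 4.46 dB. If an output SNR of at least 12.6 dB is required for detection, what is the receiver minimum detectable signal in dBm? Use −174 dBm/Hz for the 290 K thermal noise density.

−90.7 dBm

Sensitivity = −174 + 10 log₁₀(B) + NF + SNR_min
= −174 + 66.27 + 4.46 + 12.6
= −90.67 dBm → −90.7 dBm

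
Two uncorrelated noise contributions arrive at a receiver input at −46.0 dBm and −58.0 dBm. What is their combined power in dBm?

−45.7 dBm

Convert to linear, add, convert back:
P₁ = 2.51×10⁻⁸ W, P₂ = 1.58×10⁻⁹ W
P_tot = 2.67×10⁻⁸ W → 10 log₁₀(P_tot / 10⁻³) = −45.7 dBm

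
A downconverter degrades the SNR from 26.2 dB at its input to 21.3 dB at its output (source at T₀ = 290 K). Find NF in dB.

NF (dB) = SNR_in(dB) − SNR_out(dB) when the source is at T₀
NF = 26.2 − 21.3 = 4.9 dB

4.9 dB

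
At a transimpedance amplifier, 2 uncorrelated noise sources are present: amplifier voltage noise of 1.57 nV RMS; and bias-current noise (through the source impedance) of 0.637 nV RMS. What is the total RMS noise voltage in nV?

1.69 nV

Uncorrelated sources add in power (mean-square): V_tot = √(ΣV_i²)
V_tot = √[(1.57×10⁻⁹)² + (6.37×10⁻¹⁰)²] = 1.69×10⁻⁹ V = 1.69 nV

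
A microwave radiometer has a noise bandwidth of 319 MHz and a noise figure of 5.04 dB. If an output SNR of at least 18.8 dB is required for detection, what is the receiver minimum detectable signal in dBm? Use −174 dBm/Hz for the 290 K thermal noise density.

Sensitivity = −174 + 10 log₁₀(B) + NF + SNR_min
= −174 + 85.04 + 5.04 + 18.8
= −65.12 dBm → −65.1 dBm

−65.1 dBm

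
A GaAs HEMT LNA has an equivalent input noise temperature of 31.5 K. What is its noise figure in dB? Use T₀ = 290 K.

F = 1 + T_e/T₀ = 1 + 31.5/290 = 1.10862
NF = 10 log₁₀(1.10862) = 0.448 dB

0.448 dB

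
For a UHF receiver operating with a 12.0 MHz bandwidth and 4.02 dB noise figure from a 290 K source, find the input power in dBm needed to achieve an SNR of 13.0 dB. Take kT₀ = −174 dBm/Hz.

Sensitivity = −174 + 10 log₁₀(B) + NF + SNR_min
= −174 + 70.79 + 4.02 + 13.0
= −86.19 dBm → −86.2 dBm

−86.2 dBm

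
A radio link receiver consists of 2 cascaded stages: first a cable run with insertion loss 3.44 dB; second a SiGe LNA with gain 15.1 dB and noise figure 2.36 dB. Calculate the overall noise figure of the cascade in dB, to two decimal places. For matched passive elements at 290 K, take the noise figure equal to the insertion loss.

5.80 dB

Convert to linear (a loss of L dB is a gain of −L dB): F_i = 10^(NF_i/10), G_i = 10^(G_i,dB/10)
  Stage 1: F_1 = 10^(3.44/10) = 2.208, G_1 = 10^(−3.44/10) = 0.4529
  Stage 2: F_2 = 10^(2.36/10) = 1.722, G_2 = 10^(15.1/10) = 32.36
Friis cascade:
  F = 2.208 + (1.722 − 1)/0.4529 = 3.802
NF = 10 log₁₀(3.802) = 5.80 dB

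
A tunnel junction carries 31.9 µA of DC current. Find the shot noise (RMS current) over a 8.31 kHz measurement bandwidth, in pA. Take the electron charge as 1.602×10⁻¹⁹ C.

I_n = √(2qI·B)
2qI·B = 2 × 1.602×10⁻¹⁹ × 3.19×10⁻⁵ × 8.31×10³ = 8.49×10⁻²⁰ A²
I_n = √(8.49×10⁻²⁰) = 2.91×10⁻¹⁰ A = 291 pA

291 pA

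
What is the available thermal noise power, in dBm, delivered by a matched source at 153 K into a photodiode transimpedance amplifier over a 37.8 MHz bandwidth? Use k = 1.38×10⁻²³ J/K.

−101.0 dBm

P_n = kTB = 1.38×10⁻²³ × 153 × 3.78×10⁷ = 7.98×10⁻¹⁴ W
In dBm: 10 log₁₀(7.98×10⁻¹⁴ / 10⁻³) = −101.0 dBm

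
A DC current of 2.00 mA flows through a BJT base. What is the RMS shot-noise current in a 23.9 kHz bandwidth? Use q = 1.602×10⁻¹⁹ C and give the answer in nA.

3.91 nA

I_n = √(2qI·B)
2qI·B = 2 × 1.602×10⁻¹⁹ × 2.00×10⁻³ × 2.39×10⁴ = 1.53×10⁻¹⁷ A²
I_n = √(1.53×10⁻¹⁷) = 3.91×10⁻⁹ A = 3.91 nA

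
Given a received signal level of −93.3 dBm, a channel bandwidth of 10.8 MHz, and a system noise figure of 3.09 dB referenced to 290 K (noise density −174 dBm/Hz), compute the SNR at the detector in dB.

7.3 dB

Noise floor: N = −174 + 10 log₁₀(B) + NF
10 log₁₀(1.08×10⁷) = 70.33 dB
N = −174 + 70.33 + 3.09 = −100.58 dBm
SNR = P_sig − N = −93.3 − (−100.58) = 7.28 dB → 7.3 dB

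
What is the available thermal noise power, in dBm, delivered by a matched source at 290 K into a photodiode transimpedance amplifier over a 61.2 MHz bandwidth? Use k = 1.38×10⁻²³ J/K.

−96.1 dBm

P_n = kTB = 1.38×10⁻²³ × 290 × 6.12×10⁷ = 2.45×10⁻¹³ W
In dBm: 10 log₁₀(2.45×10⁻¹³ / 10⁻³) = −96.1 dBm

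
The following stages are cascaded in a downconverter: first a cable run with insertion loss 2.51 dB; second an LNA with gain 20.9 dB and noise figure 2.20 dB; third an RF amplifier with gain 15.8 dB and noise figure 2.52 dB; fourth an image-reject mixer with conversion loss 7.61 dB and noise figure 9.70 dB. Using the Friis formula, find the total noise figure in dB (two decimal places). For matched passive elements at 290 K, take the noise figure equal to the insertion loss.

Convert to linear (a loss of L dB is a gain of −L dB): F_i = 10^(NF_i/10), G_i = 10^(G_i,dB/10)
  Stage 1: F_1 = 10^(2.51/10) = 1.782, G_1 = 10^(−2.51/10) = 0.5610
  Stage 2: F_2 = 10^(2.20/10) = 1.660, G_2 = 10^(20.9/10) = 123.0
  Stage 3: F_3 = 10^(2.52/10) = 1.786, G_3 = 10^(15.8/10) = 38.02
  Stage 4: F_4 = 10^(9.70/10) = 9.333, G_4 = 10^(−7.61/10) = 0.1734
Friis cascade:
  F = 1.782 + (1.660 − 1)/0.5610 + (1.786 − 1)/69.02 + (9.333 − 1)/2624 = 2.973
NF = 10 log₁₀(2.973) = 4.73 dB

4.73 dB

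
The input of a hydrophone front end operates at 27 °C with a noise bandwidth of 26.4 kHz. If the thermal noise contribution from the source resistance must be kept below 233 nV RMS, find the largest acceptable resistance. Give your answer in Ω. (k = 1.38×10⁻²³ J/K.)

T = 27 °C + 273.15 = 300.15 K
Johnson–Nyquist: V_n = √(4kTRB) ⇒ R = V_n² / (4kTB)
4kTB = 4 × 1.38×10⁻²³ × 300.15 × 2.64×10⁴ = 4.37×10⁻¹⁶
R = (2.33×10⁻⁷)² / 4.37×10⁻¹⁶ = 1.24×10² Ω = 124 Ω

124 Ω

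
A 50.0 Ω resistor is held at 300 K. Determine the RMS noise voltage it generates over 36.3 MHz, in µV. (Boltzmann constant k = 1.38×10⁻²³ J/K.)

5.48 µV

V_n = √(4kTRB)
4kTRB = 4 × 1.38×10⁻²³ × 300 × 5.00×10¹ × 3.63×10⁷ = 3.01×10⁻¹¹ V²
V_n = √(3.01×10⁻¹¹) = 5.48×10⁻⁶ V = 5.48 µV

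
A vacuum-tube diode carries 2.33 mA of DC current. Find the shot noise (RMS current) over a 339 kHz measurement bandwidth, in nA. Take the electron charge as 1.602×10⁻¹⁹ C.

I_n = √(2qI·B)
2qI·B = 2 × 1.602×10⁻¹⁹ × 2.33×10⁻³ × 3.39×10⁵ = 2.53×10⁻¹⁶ A²
I_n = √(2.53×10⁻¹⁶) = 1.59×10⁻⁸ A = 15.9 nA

15.9 nA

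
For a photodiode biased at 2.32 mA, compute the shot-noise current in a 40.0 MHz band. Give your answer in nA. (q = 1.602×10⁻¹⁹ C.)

172 nA

I_n = √(2qI·B)
2qI·B = 2 × 1.602×10⁻¹⁹ × 2.32×10⁻³ × 4.00×10⁷ = 2.97×10⁻¹⁴ A²
I_n = √(2.97×10⁻¹⁴) = 1.72×10⁻⁷ A = 172 nA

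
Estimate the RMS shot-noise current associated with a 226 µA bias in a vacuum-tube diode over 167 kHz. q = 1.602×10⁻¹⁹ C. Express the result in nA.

I_n = √(2qI·B)
2qI·B = 2 × 1.602×10⁻¹⁹ × 2.26×10⁻⁴ × 1.67×10⁵ = 1.21×10⁻¹⁷ A²
I_n = √(1.21×10⁻¹⁷) = 3.48×10⁻⁹ A = 3.48 nA

3.48 nA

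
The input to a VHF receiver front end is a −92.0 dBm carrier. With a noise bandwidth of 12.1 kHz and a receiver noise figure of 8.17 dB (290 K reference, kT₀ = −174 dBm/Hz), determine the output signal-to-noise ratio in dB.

33.0 dB

Noise floor: N = −174 + 10 log₁₀(B) + NF
10 log₁₀(1.21×10⁴) = 40.83 dB
N = −174 + 40.83 + 8.17 = −125.00 dBm
SNR = P_sig − N = −92.0 − (−125.00) = 33.00 dB → 33.0 dB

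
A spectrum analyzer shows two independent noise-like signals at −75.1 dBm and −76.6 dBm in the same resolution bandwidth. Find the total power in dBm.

−72.8 dBm

Convert to linear, add, convert back:
P₁ = 3.09×10⁻¹¹ W, P₂ = 2.19×10⁻¹¹ W
P_tot = 5.28×10⁻¹¹ W → 10 log₁₀(P_tot / 10⁻³) = −72.8 dBm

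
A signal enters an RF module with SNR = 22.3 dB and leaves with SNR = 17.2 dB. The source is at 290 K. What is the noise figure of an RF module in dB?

5.1 dB

NF (dB) = SNR_in(dB) − SNR_out(dB) when the source is at T₀
NF = 22.3 − 17.2 = 5.1 dB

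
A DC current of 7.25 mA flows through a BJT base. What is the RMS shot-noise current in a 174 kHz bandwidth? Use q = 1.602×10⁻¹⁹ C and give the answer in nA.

I_n = √(2qI·B)
2qI·B = 2 × 1.602×10⁻¹⁹ × 7.25×10⁻³ × 1.74×10⁵ = 4.04×10⁻¹⁶ A²
I_n = √(4.04×10⁻¹⁶) = 2.01×10⁻⁸ A = 20.1 nA

20.1 nA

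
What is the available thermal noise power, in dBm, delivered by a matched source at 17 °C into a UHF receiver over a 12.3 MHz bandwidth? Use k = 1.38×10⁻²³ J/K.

−103.1 dBm

T = 17 °C + 273.15 = 290.15 K
P_n = kTB = 1.38×10⁻²³ × 290.15 × 1.23×10⁷ = 4.93×10⁻¹⁴ W
In dBm: 10 log₁₀(4.93×10⁻¹⁴ / 10⁻³) = −103.1 dBm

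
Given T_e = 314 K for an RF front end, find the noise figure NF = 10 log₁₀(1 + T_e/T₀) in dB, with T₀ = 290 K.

3.19 dB

F = 1 + T_e/T₀ = 1 + 314/290 = 2.08276
NF = 10 log₁₀(2.08276) = 3.19 dB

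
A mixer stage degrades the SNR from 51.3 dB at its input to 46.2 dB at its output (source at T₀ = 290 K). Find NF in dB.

5.1 dB

NF (dB) = SNR_in(dB) − SNR_out(dB) when the source is at T₀
NF = 51.3 − 46.2 = 5.1 dB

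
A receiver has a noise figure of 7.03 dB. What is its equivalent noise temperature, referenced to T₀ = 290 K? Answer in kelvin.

1174 K

F = 10^(7.03/10) = 5.04661
T_e = (F − 1)·T₀ = (5.04661 − 1) × 290 = 1174 K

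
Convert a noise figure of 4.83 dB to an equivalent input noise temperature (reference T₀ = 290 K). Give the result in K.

592 K

F = 10^(4.83/10) = 3.04089
T_e = (F − 1)·T₀ = (3.04089 − 1) × 290 = 592 K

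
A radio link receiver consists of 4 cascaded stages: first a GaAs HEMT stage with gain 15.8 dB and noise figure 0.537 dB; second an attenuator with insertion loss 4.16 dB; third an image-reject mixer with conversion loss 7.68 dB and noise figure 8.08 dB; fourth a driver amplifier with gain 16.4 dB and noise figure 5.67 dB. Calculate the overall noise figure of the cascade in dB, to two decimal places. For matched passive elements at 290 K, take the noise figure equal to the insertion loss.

Convert to linear (a loss of L dB is a gain of −L dB): F_i = 10^(NF_i/10), G_i = 10^(G_i,dB/10)
  Stage 1: F_1 = 10^(0.537/10) = 1.132, G_1 = 10^(15.8/10) = 38.02
  Stage 2: F_2 = 10^(4.16/10) = 2.606, G_2 = 10^(−4.16/10) = 0.3837
  Stage 3: F_3 = 10^(8.08/10) = 6.427, G_3 = 10^(−7.68/10) = 0.1706
  Stage 4: F_4 = 10^(5.67/10) = 3.690, G_4 = 10^(16.4/10) = 43.65
Friis cascade:
  F = 1.132 + (2.606 − 1)/38.02 + (6.427 − 1)/14.59 + (3.690 − 1)/2.489 = 2.627
NF = 10 log₁₀(2.627) = 4.19 dB

4.19 dB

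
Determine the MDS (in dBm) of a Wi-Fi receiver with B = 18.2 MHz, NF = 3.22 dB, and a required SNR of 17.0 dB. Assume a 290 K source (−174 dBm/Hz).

−81.2 dBm

Sensitivity = −174 + 10 log₁₀(B) + NF + SNR_min
= −174 + 72.6 + 3.22 + 17.0
= −81.18 dBm → −81.2 dBm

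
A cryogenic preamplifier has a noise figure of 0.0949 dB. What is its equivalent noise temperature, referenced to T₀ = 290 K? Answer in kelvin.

F = 10^(0.0949/10) = 1.02209
T_e = (F − 1)·T₀ = (1.02209 − 1) × 290 = 6.41 K

6.41 K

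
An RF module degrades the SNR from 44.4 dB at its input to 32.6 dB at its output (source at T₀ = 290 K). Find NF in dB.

11.8 dB

NF (dB) = SNR_in(dB) − SNR_out(dB) when the source is at T₀
NF = 44.4 − 32.6 = 11.8 dB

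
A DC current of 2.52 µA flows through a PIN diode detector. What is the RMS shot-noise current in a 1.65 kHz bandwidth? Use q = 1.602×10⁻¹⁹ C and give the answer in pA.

36.5 pA

I_n = √(2qI·B)
2qI·B = 2 × 1.602×10⁻¹⁹ × 2.52×10⁻⁶ × 1.65×10³ = 1.33×10⁻²¹ A²
I_n = √(1.33×10⁻²¹) = 3.65×10⁻¹¹ A = 36.5 pA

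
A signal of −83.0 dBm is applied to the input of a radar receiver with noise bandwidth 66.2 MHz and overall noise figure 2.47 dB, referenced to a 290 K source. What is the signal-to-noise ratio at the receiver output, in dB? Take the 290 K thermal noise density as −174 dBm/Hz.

10.3 dB

Noise floor: N = −174 + 10 log₁₀(B) + NF
10 log₁₀(6.62×10⁷) = 78.21 dB
N = −174 + 78.21 + 2.47 = −93.32 dBm
SNR = P_sig − N = −83.0 − (−93.32) = 10.32 dB → 10.3 dB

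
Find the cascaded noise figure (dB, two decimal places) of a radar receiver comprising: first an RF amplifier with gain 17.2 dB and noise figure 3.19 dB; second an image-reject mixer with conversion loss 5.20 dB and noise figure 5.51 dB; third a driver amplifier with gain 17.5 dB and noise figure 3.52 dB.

Convert to linear (a loss of L dB is a gain of −L dB): F_i = 10^(NF_i/10), G_i = 10^(G_i,dB/10)
  Stage 1: F_1 = 10^(3.19/10) = 2.084, G_1 = 10^(17.2/10) = 52.48
  Stage 2: F_2 = 10^(5.51/10) = 3.556, G_2 = 10^(−5.20/10) = 0.3020
  Stage 3: F_3 = 10^(3.52/10) = 2.249, G_3 = 10^(17.5/10) = 56.23
Friis cascade:
  F = 2.084 + (3.556 − 1)/52.48 + (2.249 − 1)/15.85 = 2.212
NF = 10 log₁₀(2.212) = 3.45 dB

3.45 dB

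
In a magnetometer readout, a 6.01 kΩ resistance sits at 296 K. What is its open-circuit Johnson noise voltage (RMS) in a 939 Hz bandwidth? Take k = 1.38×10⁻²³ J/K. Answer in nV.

304 nV

V_n = √(4kTRB)
4kTRB = 4 × 1.38×10⁻²³ × 296 × 6.01×10³ × 9.39×10² = 9.22×10⁻¹⁴ V²
V_n = √(9.22×10⁻¹⁴) = 3.04×10⁻⁷ V = 304 nV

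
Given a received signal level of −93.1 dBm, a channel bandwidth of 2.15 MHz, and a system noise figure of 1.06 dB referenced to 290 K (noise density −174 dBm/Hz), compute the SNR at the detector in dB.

Noise floor: N = −174 + 10 log₁₀(B) + NF
10 log₁₀(2.15×10⁶) = 63.32 dB
N = −174 + 63.32 + 1.06 = −109.62 dBm
SNR = P_sig − N = −93.1 − (−109.62) = 16.52 dB → 16.5 dB

16.5 dB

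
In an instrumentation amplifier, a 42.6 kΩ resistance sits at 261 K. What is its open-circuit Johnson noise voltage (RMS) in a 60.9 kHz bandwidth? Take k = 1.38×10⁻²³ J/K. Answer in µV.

6.11 µV

V_n = √(4kTRB)
4kTRB = 4 × 1.38×10⁻²³ × 261 × 4.26×10⁴ × 6.09×10⁴ = 3.74×10⁻¹¹ V²
V_n = √(3.74×10⁻¹¹) = 6.11×10⁻⁶ V = 6.11 µV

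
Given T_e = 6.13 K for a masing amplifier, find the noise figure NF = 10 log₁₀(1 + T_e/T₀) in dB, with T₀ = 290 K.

F = 1 + T_e/T₀ = 1 + 6.13/290 = 1.02114
NF = 10 log₁₀(1.02114) = 0.091 dB

0.091 dB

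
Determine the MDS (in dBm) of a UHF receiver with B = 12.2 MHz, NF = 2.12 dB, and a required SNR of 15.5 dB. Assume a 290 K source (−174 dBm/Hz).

−85.5 dBm

Sensitivity = −174 + 10 log₁₀(B) + NF + SNR_min
= −174 + 70.86 + 2.12 + 15.5
= −85.52 dBm → −85.5 dBm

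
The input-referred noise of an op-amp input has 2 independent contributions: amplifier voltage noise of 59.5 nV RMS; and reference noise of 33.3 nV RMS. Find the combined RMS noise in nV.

Uncorrelated sources add in power (mean-square): V_tot = √(ΣV_i²)
V_tot = √[(5.95×10⁻⁸)² + (3.33×10⁻⁸)²] = 6.82×10⁻⁸ V = 68.2 nV

68.2 nV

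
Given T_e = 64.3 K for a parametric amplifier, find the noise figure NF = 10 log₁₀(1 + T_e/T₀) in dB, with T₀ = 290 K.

0.870 dB

F = 1 + T_e/T₀ = 1 + 64.3/290 = 1.22172
NF = 10 log₁₀(1.22172) = 0.870 dB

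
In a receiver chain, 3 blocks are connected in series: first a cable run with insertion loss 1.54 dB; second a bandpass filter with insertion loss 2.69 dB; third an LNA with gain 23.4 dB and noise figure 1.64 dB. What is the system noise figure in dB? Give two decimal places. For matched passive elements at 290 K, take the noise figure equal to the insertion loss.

Convert to linear (a loss of L dB is a gain of −L dB): F_i = 10^(NF_i/10), G_i = 10^(G_i,dB/10)
  Stage 1: F_1 = 10^(1.54/10) = 1.426, G_1 = 10^(−1.54/10) = 0.7015
  Stage 2: F_2 = 10^(2.69/10) = 1.858, G_2 = 10^(−2.69/10) = 0.5383
  Stage 3: F_3 = 10^(1.64/10) = 1.459, G_3 = 10^(23.4/10) = 218.8
Friis cascade:
  F = 1.426 + (1.858 − 1)/0.7015 + (1.459 − 1)/0.3776 = 3.864
NF = 10 log₁₀(3.864) = 5.87 dB

5.87 dB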